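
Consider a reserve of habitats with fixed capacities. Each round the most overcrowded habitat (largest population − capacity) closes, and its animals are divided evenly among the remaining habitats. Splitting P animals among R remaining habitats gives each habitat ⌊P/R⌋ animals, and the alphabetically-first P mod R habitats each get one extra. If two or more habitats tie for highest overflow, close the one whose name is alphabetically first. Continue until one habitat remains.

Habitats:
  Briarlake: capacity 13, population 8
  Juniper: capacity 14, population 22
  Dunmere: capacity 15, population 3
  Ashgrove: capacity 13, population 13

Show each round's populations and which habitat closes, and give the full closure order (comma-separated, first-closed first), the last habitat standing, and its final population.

Closure order: Juniper, Ashgrove, Briarlake
Last habitat: Dunmere with 46 animals

Round 1: Ashgrove=13 Briarlake=8 Dunmere=3 Juniper=22 → close Juniper (overflow 8)
  22÷3 = 7 each, +1 to first 1
Round 2: Ashgrove=21 Briarlake=15 Dunmere=10 → close Ashgrove (overflow 8)
  21÷2 = 10 each, +1 to first 1
Round 3: Briarlake=26 Dunmere=20 → close Briarlake (overflow 13)
  26÷1 = 26 each, +1 to first 0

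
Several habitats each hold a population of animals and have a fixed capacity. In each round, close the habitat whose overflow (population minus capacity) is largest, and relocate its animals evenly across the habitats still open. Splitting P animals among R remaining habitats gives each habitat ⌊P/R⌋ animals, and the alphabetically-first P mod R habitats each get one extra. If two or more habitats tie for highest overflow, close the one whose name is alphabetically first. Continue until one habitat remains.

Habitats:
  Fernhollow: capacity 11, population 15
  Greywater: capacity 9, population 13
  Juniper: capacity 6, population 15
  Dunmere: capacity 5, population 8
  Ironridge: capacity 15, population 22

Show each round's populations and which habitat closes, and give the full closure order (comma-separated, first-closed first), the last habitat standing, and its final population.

Closure order: Juniper, Ironridge, Dunmere, Fernhollow
Last habitat: Greywater with 73 animals

Round 1: Dunmere=8 Fernhollow=15 Greywater=13 Ironridge=22 Juniper=15 → close Juniper (overflow 9)
  15÷4 = 3 each, +1 to first 3
Round 2: Dunmere=12 Fernhollow=19 Greywater=17 Ironridge=25 → close Ironridge (overflow 10)
  25÷3 = 8 each, +1 to first 1
Round 3: Dunmere=21 Fernhollow=27 Greywater=25 → close Dunmere (overflow 16)
  21÷2 = 10 each, +1 to first 1
Round 4: Fernhollow=38 Greywater=35 → close Fernhollow (overflow 27)
  38÷1 = 38 each, +1 to first 0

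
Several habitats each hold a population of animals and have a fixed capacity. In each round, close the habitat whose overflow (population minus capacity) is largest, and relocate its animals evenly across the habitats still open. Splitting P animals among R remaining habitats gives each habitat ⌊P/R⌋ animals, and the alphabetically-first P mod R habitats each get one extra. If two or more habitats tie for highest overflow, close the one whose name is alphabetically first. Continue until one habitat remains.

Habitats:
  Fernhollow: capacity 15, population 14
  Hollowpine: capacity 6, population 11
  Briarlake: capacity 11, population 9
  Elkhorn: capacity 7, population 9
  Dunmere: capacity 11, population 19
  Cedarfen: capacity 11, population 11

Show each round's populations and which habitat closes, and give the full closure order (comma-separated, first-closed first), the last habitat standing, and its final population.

Closure order: Dunmere, Hollowpine, Elkhorn, Cedarfen, Briarlake
Last habitat: Fernhollow with 73 animals

Round 1: Briarlake=9 Cedarfen=11 Dunmere=19 Elkhorn=9 Fernhollow=14 Hollowpine=11 → close Dunmere (overflow 8)
  19÷5 = 3 each, +1 to first 4
Round 2: Briarlake=13 Cedarfen=15 Elkhorn=13 Fernhollow=18 Hollowpine=14 → close Hollowpine (overflow 8)
  14÷4 = 3 each, +1 to first 2
Round 3: Briarlake=17 Cedarfen=19 Elkhorn=16 Fernhollow=21 → close Elkhorn (overflow 9)
  16÷3 = 5 each, +1 to first 1
Round 4: Briarlake=23 Cedarfen=24 Fernhollow=26 → close Cedarfen (overflow 13)
  24÷2 = 12 each, +1 to first 0
Round 5: Briarlake=35 Fernhollow=38 → close Briarlake (overflow 24)
  35÷1 = 35 each, +1 to first 0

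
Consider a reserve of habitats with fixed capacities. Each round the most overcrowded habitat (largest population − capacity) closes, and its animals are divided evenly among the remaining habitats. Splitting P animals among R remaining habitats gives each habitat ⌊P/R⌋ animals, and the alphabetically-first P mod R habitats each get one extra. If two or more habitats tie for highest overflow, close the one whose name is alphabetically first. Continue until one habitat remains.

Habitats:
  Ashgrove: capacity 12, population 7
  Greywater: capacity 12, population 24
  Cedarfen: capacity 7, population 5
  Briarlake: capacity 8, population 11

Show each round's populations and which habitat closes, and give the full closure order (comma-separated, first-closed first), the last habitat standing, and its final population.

Round 1: Ashgrove=7 Briarlake=11 Cedarfen=5 Greywater=24 → close Greywater (overflow 12)
  24÷3 = 8 each, +1 to first 0
Round 2: Ashgrove=15 Briarlake=19 Cedarfen=13 → close Briarlake (overflow 11)
  19÷2 = 9 each, +1 to first 1
Round 3: Ashgrove=25 Cedarfen=22 → close Cedarfen (overflow 15)
  22÷1 = 22 each, +1 to first 0

Closure order: Greywater, Briarlake, Cedarfen
Last habitat: Ashgrove with 47 animals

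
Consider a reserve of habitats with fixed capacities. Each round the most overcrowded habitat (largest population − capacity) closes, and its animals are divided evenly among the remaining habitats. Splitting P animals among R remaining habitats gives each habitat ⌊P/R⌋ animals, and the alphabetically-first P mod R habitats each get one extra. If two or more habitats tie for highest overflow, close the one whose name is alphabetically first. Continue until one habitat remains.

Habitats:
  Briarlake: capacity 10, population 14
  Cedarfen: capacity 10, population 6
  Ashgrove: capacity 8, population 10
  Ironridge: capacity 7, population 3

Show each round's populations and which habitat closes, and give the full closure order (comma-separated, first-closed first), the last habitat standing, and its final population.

Round 1: Ashgrove=10 Briarlake=14 Cedarfen=6 Ironridge=3 → close Briarlake (overflow 4)
  14÷3 = 4 each, +1 to first 2
Round 2: Ashgrove=15 Cedarfen=11 Ironridge=7 → close Ashgrove (overflow 7)
  15÷2 = 7 each, +1 to first 1
Round 3: Cedarfen=19 Ironridge=14 → close Cedarfen (overflow 9)
  19÷1 = 19 each, +1 to first 0

Closure order: Briarlake, Ashgrove, Cedarfen
Last habitat: Ironridge with 33 animals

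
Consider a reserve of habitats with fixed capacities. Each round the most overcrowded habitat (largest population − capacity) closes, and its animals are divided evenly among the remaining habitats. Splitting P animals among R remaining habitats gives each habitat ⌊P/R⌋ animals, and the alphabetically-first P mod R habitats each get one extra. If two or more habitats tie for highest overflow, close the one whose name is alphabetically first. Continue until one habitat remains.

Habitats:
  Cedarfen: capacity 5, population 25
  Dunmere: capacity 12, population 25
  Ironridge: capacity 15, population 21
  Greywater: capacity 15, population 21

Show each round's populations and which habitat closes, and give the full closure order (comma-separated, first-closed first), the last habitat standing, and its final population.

Closure order: Cedarfen, Dunmere, Greywater
Last habitat: Ironridge with 92 animals

Round 1: Cedarfen=25 Dunmere=25 Greywater=21 Ironridge=21 → close Cedarfen (overflow 20)
  25÷3 = 8 each, +1 to first 1
Round 2: Dunmere=34 Greywater=29 Ironridge=29 → close Dunmere (overflow 22)
  34÷2 = 17 each, +1 to first 0
Round 3: Greywater=46 Ironridge=46 → close Greywater (overflow 31)
  46÷1 = 46 each, +1 to first 0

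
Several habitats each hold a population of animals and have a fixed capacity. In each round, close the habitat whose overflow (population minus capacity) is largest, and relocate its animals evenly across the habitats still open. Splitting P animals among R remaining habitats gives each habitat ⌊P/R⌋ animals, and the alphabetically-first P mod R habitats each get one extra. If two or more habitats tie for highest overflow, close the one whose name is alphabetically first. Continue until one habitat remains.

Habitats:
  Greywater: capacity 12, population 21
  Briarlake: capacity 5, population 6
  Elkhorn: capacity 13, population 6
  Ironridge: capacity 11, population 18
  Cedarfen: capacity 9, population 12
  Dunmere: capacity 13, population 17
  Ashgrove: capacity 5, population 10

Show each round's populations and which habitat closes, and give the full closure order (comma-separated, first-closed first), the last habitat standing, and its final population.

Round 1: Ashgrove=10 Briarlake=6 Cedarfen=12 Dunmere=17 Elkhorn=6 Greywater=21 Ironridge=18 → close Greywater (overflow 9)
  21÷6 = 3 each, +1 to first 3
Round 2: Ashgrove=14 Briarlake=10 Cedarfen=16 Dunmere=20 Elkhorn=9 Ironridge=21 → close Ironridge (overflow 10)
  21÷5 = 4 each, +1 to first 1
Round 3: Ashgrove=19 Briarlake=14 Cedarfen=20 Dunmere=24 Elkhorn=13 → close Ashgrove (overflow 14)
  19÷4 = 4 each, +1 to first 3
Round 4: Briarlake=19 Cedarfen=25 Dunmere=29 Elkhorn=17 → close Cedarfen (overflow 16)
  25÷3 = 8 each, +1 to first 1
Round 5: Briarlake=28 Dunmere=37 Elkhorn=25 → close Dunmere (overflow 24)
  37÷2 = 18 each, +1 to first 1
Round 6: Briarlake=47 Elkhorn=43 → close Briarlake (overflow 42)
  47÷1 = 47 each, +1 to first 0

Closure order: Greywater, Ironridge, Ashgrove, Cedarfen, Dunmere, Briarlake
Last habitat: Elkhorn with 90 animals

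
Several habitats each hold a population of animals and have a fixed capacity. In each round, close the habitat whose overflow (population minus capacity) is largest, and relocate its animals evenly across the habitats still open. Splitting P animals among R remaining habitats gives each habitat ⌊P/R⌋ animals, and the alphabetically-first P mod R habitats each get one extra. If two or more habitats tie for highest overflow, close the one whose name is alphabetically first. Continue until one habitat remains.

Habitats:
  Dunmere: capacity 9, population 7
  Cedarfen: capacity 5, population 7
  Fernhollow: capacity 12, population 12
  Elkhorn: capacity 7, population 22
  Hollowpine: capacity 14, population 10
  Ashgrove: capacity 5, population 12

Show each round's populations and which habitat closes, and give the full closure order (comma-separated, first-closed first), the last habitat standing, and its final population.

Closure order: Elkhorn, Ashgrove, Cedarfen, Fernhollow, Dunmere
Last habitat: Hollowpine with 70 animals

Round 1: Ashgrove=12 Cedarfen=7 Dunmere=7 Elkhorn=22 Fernhollow=12 Hollowpine=10 → close Elkhorn (overflow 15)
  22÷5 = 4 each, +1 to first 2
Round 2: Ashgrove=17 Cedarfen=12 Dunmere=11 Fernhollow=16 Hollowpine=14 → close Ashgrove (overflow 12)
  17÷4 = 4 each, +1 to first 1
Round 3: Cedarfen=17 Dunmere=15 Fernhollow=20 Hollowpine=18 → close Cedarfen (overflow 12)
  17÷3 = 5 each, +1 to first 2
Round 4: Dunmere=21 Fernhollow=26 Hollowpine=23 → close Fernhollow (overflow 14)
  26÷2 = 13 each, +1 to first 0
Round 5: Dunmere=34 Hollowpine=36 → close Dunmere (overflow 25)
  34÷1 = 34 each, +1 to first 0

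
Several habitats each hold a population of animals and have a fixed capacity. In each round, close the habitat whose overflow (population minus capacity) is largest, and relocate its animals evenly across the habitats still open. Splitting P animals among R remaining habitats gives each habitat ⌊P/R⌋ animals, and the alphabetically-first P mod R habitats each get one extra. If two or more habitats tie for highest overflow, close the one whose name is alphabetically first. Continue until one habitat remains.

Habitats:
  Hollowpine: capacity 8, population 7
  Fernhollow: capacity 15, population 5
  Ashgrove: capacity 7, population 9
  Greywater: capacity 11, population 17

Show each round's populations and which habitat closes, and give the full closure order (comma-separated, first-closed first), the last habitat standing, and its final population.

Round 1: Ashgrove=9 Fernhollow=5 Greywater=17 Hollowpine=7 → close Greywater (overflow 6)
  17÷3 = 5 each, +1 to first 2
Round 2: Ashgrove=15 Fernhollow=11 Hollowpine=12 → close Ashgrove (overflow 8)
  15÷2 = 7 each, +1 to first 1
Round 3: Fernhollow=19 Hollowpine=19 → close Hollowpine (overflow 11)
  19÷1 = 19 each, +1 to first 0

Closure order: Greywater, Ashgrove, Hollowpine
Last habitat: Fernhollow with 38 animals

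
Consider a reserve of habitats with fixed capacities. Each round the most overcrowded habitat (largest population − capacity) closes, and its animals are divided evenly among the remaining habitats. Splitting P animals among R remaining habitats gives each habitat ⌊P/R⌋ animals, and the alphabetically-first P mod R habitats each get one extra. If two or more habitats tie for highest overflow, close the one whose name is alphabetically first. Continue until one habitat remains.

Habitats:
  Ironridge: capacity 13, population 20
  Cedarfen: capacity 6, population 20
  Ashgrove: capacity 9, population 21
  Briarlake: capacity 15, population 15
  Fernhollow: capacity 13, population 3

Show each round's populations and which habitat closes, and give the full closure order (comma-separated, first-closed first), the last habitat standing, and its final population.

Round 1: Ashgrove=21 Briarlake=15 Cedarfen=20 Fernhollow=3 Ironridge=20 → close Cedarfen (overflow 14)
  20÷4 = 5 each, +1 to first 0
Round 2: Ashgrove=26 Briarlake=20 Fernhollow=8 Ironridge=25 → close Ashgrove (overflow 17)
  26÷3 = 8 each, +1 to first 2
Round 3: Briarlake=29 Fernhollow=17 Ironridge=33 → close Ironridge (overflow 20)
  33÷2 = 16 each, +1 to first 1
Round 4: Briarlake=46 Fernhollow=33 → close Briarlake (overflow 31)
  46÷1 = 46 each, +1 to first 0

Closure order: Cedarfen, Ashgrove, Ironridge, Briarlake
Last habitat: Fernhollow with 79 animals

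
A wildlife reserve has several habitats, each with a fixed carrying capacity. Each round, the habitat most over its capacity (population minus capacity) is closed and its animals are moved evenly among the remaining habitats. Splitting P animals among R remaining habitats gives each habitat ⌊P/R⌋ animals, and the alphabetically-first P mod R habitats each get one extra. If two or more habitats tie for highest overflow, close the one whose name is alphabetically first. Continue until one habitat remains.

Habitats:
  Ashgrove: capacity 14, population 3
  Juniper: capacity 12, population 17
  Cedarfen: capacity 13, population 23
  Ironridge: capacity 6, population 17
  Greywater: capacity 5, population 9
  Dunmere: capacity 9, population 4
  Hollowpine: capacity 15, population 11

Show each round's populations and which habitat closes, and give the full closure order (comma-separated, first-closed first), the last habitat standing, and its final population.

Round 1: Ashgrove=3 Cedarfen=23 Dunmere=4 Greywater=9 Hollowpine=11 Ironridge=17 Juniper=17 → close Ironridge (overflow 11)
  17÷6 = 2 each, +1 to first 5
Round 2: Ashgrove=6 Cedarfen=26 Dunmere=7 Greywater=12 Hollowpine=14 Juniper=19 → close Cedarfen (overflow 13)
  26÷5 = 5 each, +1 to first 1
Round 3: Ashgrove=12 Dunmere=12 Greywater=17 Hollowpine=19 Juniper=24 → close Greywater (overflow 12)
  17÷4 = 4 each, +1 to first 1
Round 4: Ashgrove=17 Dunmere=16 Hollowpine=23 Juniper=28 → close Juniper (overflow 16)
  28÷3 = 9 each, +1 to first 1
Round 5: Ashgrove=27 Dunmere=25 Hollowpine=32 → close Hollowpine (overflow 17)
  32÷2 = 16 each, +1 to first 0
Round 6: Ashgrove=43 Dunmere=41 → close Dunmere (overflow 32)
  41÷1 = 41 each, +1 to first 0

Closure order: Ironridge, Cedarfen, Greywater, Juniper, Hollowpine, Dunmere
Last habitat: Ashgrove with 84 animals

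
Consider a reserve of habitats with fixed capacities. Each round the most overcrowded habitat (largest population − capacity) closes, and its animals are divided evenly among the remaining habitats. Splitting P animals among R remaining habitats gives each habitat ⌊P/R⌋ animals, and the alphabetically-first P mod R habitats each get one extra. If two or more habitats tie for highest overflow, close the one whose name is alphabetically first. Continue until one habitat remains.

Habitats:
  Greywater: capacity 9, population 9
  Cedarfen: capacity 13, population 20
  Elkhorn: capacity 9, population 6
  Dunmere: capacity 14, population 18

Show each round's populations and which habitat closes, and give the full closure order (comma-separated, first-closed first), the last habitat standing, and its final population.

Closure order: Cedarfen, Dunmere, Greywater
Last habitat: Elkhorn with 53 animals

Round 1: Cedarfen=20 Dunmere=18 Elkhorn=6 Greywater=9 → close Cedarfen (overflow 7)
  20÷3 = 6 each, +1 to first 2
Round 2: Dunmere=25 Elkhorn=13 Greywater=15 → close Dunmere (overflow 11)
  25÷2 = 12 each, +1 to first 1
Round 3: Elkhorn=26 Greywater=27 → close Greywater (overflow 18)
  27÷1 = 27 each, +1 to first 0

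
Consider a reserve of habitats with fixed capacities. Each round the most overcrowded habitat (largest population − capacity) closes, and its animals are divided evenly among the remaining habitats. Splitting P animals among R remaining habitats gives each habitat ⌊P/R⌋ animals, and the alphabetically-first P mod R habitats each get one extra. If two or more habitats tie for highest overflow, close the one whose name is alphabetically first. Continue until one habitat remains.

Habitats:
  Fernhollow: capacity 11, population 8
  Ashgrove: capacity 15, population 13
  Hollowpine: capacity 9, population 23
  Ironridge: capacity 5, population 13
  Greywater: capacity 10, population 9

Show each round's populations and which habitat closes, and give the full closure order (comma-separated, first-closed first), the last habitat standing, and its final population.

Closure order: Hollowpine, Ironridge, Greywater, Ashgrove
Last habitat: Fernhollow with 66 animals

Round 1: Ashgrove=13 Fernhollow=8 Greywater=9 Hollowpine=23 Ironridge=13 → close Hollowpine (overflow 14)
  23÷4 = 5 each, +1 to first 3
Round 2: Ashgrove=19 Fernhollow=14 Greywater=15 Ironridge=18 → close Ironridge (overflow 13)
  18÷3 = 6 each, +1 to first 0
Round 3: Ashgrove=25 Fernhollow=20 Greywater=21 → close Greywater (overflow 11)
  21÷2 = 10 each, +1 to first 1
Round 4: Ashgrove=36 Fernhollow=30 → close Ashgrove (overflow 21)
  36÷1 = 36 each, +1 to first 0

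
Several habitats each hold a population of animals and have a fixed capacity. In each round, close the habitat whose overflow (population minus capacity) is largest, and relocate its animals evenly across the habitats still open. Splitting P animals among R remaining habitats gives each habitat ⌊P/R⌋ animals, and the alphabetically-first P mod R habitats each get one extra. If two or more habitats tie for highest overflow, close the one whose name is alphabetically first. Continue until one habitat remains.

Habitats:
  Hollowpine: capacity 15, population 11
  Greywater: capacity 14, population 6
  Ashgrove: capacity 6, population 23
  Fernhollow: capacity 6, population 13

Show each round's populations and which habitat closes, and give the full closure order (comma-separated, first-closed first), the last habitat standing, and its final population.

Round 1: Ashgrove=23 Fernhollow=13 Greywater=6 Hollowpine=11 → close Ashgrove (overflow 17)
  23÷3 = 7 each, +1 to first 2
Round 2: Fernhollow=21 Greywater=14 Hollowpine=18 → close Fernhollow (overflow 15)
  21÷2 = 10 each, +1 to first 1
Round 3: Greywater=25 Hollowpine=28 → close Hollowpine (overflow 13)
  28÷1 = 28 each, +1 to first 0

Closure order: Ashgrove, Fernhollow, Hollowpine
Last habitat: Greywater with 53 animals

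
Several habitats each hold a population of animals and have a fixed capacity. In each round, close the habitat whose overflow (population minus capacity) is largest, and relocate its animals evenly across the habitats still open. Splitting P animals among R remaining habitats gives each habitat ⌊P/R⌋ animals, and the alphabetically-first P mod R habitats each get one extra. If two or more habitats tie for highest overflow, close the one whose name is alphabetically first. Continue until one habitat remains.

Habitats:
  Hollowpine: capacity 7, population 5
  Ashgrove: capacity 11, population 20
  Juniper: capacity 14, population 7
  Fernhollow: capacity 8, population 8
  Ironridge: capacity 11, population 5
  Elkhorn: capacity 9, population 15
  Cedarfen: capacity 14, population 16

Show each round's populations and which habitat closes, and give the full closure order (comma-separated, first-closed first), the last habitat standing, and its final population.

Round 1: Ashgrove=20 Cedarfen=16 Elkhorn=15 Fernhollow=8 Hollowpine=5 Ironridge=5 Juniper=7 → close Ashgrove (overflow 9)
  20÷6 = 3 each, +1 to first 2
Round 2: Cedarfen=20 Elkhorn=19 Fernhollow=11 Hollowpine=8 Ironridge=8 Juniper=10 → close Elkhorn (overflow 10)
  19÷5 = 3 each, +1 to first 4
Round 3: Cedarfen=24 Fernhollow=15 Hollowpine=12 Ironridge=12 Juniper=13 → close Cedarfen (overflow 10)
  24÷4 = 6 each, +1 to first 0
Round 4: Fernhollow=21 Hollowpine=18 Ironridge=18 Juniper=19 → close Fernhollow (overflow 13)
  21÷3 = 7 each, +1 to first 0
Round 5: Hollowpine=25 Ironridge=25 Juniper=26 → close Hollowpine (overflow 18)
  25÷2 = 12 each, +1 to first 1
Round 6: Ironridge=38 Juniper=38 → close Ironridge (overflow 27)
  38÷1 = 38 each, +1 to first 0

Closure order: Ashgrove, Elkhorn, Cedarfen, Fernhollow, Hollowpine, Ironridge
Last habitat: Juniper with 76 animals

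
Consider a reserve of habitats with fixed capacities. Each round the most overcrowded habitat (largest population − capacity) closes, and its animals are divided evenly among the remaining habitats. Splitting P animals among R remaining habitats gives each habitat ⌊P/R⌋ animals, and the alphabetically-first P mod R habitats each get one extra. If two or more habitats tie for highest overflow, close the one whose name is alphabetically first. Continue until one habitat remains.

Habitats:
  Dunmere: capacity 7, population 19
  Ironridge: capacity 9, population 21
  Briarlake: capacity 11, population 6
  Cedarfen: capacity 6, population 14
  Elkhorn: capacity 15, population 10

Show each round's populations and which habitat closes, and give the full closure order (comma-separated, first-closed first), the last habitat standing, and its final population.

Closure order: Dunmere, Ironridge, Cedarfen, Briarlake
Last habitat: Elkhorn with 70 animals

Round 1: Briarlake=6 Cedarfen=14 Dunmere=19 Elkhorn=10 Ironridge=21 → close Dunmere (overflow 12)
  19÷4 = 4 each, +1 to first 3
Round 2: Briarlake=11 Cedarfen=19 Elkhorn=15 Ironridge=25 → close Ironridge (overflow 16)
  25÷3 = 8 each, +1 to first 1
Round 3: Briarlake=20 Cedarfen=27 Elkhorn=23 → close Cedarfen (overflow 21)
  27÷2 = 13 each, +1 to first 1
Round 4: Briarlake=34 Elkhorn=36 → close Briarlake (overflow 23)
  34÷1 = 34 each, +1 to first 0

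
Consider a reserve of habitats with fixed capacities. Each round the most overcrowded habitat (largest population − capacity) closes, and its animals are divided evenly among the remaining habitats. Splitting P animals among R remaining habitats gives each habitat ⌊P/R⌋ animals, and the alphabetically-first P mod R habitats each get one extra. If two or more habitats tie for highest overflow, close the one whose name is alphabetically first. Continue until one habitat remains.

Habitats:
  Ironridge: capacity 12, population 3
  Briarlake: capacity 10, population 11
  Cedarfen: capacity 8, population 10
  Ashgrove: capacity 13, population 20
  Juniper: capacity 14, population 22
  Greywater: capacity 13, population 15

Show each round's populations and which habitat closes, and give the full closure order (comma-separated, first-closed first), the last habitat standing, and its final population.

Round 1: Ashgrove=20 Briarlake=11 Cedarfen=10 Greywater=15 Ironridge=3 Juniper=22 → close Juniper (overflow 8)
  22÷5 = 4 each, +1 to first 2
Round 2: Ashgrove=25 Briarlake=16 Cedarfen=14 Greywater=19 Ironridge=7 → close Ashgrove (overflow 12)
  25÷4 = 6 each, +1 to first 1
Round 3: Briarlake=23 Cedarfen=20 Greywater=25 Ironridge=13 → close Briarlake (overflow 13)
  23÷3 = 7 each, +1 to first 2
Round 4: Cedarfen=28 Greywater=33 Ironridge=20 → close Cedarfen (overflow 20)
  28÷2 = 14 each, +1 to first 0
Round 5: Greywater=47 Ironridge=34 → close Greywater (overflow 34)
  47÷1 = 47 each, +1 to first 0

Closure order: Juniper, Ashgrove, Briarlake, Cedarfen, Greywater
Last habitat: Ironridge with 81 animals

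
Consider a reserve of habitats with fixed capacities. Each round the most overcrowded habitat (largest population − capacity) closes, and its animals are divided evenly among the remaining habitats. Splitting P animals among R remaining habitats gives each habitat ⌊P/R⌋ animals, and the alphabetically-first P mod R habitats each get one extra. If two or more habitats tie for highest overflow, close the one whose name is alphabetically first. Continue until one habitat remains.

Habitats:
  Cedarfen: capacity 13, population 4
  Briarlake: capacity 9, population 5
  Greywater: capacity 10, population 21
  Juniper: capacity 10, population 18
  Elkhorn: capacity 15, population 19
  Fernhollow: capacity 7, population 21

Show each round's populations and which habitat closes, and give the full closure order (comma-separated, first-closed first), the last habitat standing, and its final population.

Closure order: Fernhollow, Greywater, Juniper, Elkhorn, Briarlake
Last habitat: Cedarfen with 88 animals

Round 1: Briarlake=5 Cedarfen=4 Elkhorn=19 Fernhollow=21 Greywater=21 Juniper=18 → close Fernhollow (overflow 14)
  21÷5 = 4 each, +1 to first 1
Round 2: Briarlake=10 Cedarfen=8 Elkhorn=23 Greywater=25 Juniper=22 → close Greywater (overflow 15)
  25÷4 = 6 each, +1 to first 1
Round 3: Briarlake=17 Cedarfen=14 Elkhorn=29 Juniper=28 → close Juniper (overflow 18)
  28÷3 = 9 each, +1 to first 1
Round 4: Briarlake=27 Cedarfen=23 Elkhorn=38 → close Elkhorn (overflow 23)
  38÷2 = 19 each, +1 to first 0
Round 5: Briarlake=46 Cedarfen=42 → close Briarlake (overflow 37)
  46÷1 = 46 each, +1 to first 0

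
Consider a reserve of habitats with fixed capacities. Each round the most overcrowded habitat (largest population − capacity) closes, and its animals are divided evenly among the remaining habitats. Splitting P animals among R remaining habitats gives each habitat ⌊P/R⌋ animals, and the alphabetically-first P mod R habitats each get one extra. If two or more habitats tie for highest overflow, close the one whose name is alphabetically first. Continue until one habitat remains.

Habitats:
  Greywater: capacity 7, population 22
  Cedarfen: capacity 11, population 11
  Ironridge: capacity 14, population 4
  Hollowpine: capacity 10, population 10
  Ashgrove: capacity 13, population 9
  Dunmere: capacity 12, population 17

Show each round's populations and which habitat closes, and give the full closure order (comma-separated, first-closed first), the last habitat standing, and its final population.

Closure order: Greywater, Dunmere, Cedarfen, Hollowpine, Ashgrove
Last habitat: Ironridge with 73 animals

Round 1: Ashgrove=9 Cedarfen=11 Dunmere=17 Greywater=22 Hollowpine=10 Ironridge=4 → close Greywater (overflow 15)
  22÷5 = 4 each, +1 to first 2
Round 2: Ashgrove=14 Cedarfen=16 Dunmere=21 Hollowpine=14 Ironridge=8 → close Dunmere (overflow 9)
  21÷4 = 5 each, +1 to first 1
Round 3: Ashgrove=20 Cedarfen=21 Hollowpine=19 Ironridge=13 → close Cedarfen (overflow 10)
  21÷3 = 7 each, +1 to first 0
Round 4: Ashgrove=27 Hollowpine=26 Ironridge=20 → close Hollowpine (overflow 16)
  26÷2 = 13 each, +1 to first 0
Round 5: Ashgrove=40 Ironridge=33 → close Ashgrove (overflow 27)
  40÷1 = 40 each, +1 to first 0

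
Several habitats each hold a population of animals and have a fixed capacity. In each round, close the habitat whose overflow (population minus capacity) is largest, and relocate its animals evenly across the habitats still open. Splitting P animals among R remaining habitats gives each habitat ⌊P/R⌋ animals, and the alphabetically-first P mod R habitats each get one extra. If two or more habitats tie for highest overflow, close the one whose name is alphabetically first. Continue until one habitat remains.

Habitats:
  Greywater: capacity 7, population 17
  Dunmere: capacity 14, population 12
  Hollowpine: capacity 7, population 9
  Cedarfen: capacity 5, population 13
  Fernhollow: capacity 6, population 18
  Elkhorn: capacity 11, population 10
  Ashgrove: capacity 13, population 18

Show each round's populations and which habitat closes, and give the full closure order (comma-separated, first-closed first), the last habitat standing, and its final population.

Round 1: Ashgrove=18 Cedarfen=13 Dunmere=12 Elkhorn=10 Fernhollow=18 Greywater=17 Hollowpine=9 → close Fernhollow (overflow 12)
  18÷6 = 3 each, +1 to first 0
Round 2: Ashgrove=21 Cedarfen=16 Dunmere=15 Elkhorn=13 Greywater=20 Hollowpine=12 → close Greywater (overflow 13)
  20÷5 = 4 each, +1 to first 0
Round 3: Ashgrove=25 Cedarfen=20 Dunmere=19 Elkhorn=17 Hollowpine=16 → close Cedarfen (overflow 15)
  20÷4 = 5 each, +1 to first 0
Round 4: Ashgrove=30 Dunmere=24 Elkhorn=22 Hollowpine=21 → close Ashgrove (overflow 17)
  30÷3 = 10 each, +1 to first 0
Round 5: Dunmere=34 Elkhorn=32 Hollowpine=31 → close Hollowpine (overflow 24)
  31÷2 = 15 each, +1 to first 1
Round 6: Dunmere=50 Elkhorn=47 → close Dunmere (overflow 36)
  50÷1 = 50 each, +1 to first 0

Closure order: Fernhollow, Greywater, Cedarfen, Ashgrove, Hollowpine, Dunmere
Last habitat: Elkhorn with 97 animals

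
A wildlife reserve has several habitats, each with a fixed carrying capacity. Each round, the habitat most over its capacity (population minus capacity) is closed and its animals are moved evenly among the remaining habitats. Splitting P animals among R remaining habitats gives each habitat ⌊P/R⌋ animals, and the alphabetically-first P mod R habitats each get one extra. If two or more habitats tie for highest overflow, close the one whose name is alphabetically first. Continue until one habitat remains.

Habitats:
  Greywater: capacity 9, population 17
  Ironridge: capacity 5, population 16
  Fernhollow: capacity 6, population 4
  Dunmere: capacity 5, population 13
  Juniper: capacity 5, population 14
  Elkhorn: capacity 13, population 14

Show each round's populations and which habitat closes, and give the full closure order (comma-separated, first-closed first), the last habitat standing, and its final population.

Round 1: Dunmere=13 Elkhorn=14 Fernhollow=4 Greywater=17 Ironridge=16 Juniper=14 → close Ironridge (overflow 11)
  16÷5 = 3 each, +1 to first 1
Round 2: Dunmere=17 Elkhorn=17 Fernhollow=7 Greywater=20 Juniper=17 → close Dunmere (overflow 12)
  17÷4 = 4 each, +1 to first 1
Round 3: Elkhorn=22 Fernhollow=11 Greywater=24 Juniper=21 → close Juniper (overflow 16)
  21÷3 = 7 each, +1 to first 0
Round 4: Elkhorn=29 Fernhollow=18 Greywater=31 → close Greywater (overflow 22)
  31÷2 = 15 each, +1 to first 1
Round 5: Elkhorn=45 Fernhollow=33 → close Elkhorn (overflow 32)
  45÷1 = 45 each, +1 to first 0

Closure order: Ironridge, Dunmere, Juniper, Greywater, Elkhorn
Last habitat: Fernhollow with 78 animals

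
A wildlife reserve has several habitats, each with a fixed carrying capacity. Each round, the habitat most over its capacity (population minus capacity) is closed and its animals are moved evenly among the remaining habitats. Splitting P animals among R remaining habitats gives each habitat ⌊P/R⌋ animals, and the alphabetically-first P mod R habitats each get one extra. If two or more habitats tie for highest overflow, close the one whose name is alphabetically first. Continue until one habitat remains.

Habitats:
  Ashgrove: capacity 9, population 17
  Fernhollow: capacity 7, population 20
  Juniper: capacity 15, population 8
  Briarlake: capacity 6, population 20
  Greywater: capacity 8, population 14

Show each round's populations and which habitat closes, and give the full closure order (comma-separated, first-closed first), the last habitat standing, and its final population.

Closure order: Briarlake, Fernhollow, Ashgrove, Greywater
Last habitat: Juniper with 79 animals

Round 1: Ashgrove=17 Briarlake=20 Fernhollow=20 Greywater=14 Juniper=8 → close Briarlake (overflow 14)
  20÷4 = 5 each, +1 to first 0
Round 2: Ashgrove=22 Fernhollow=25 Greywater=19 Juniper=13 → close Fernhollow (overflow 18)
  25÷3 = 8 each, +1 to first 1
Round 3: Ashgrove=31 Greywater=27 Juniper=21 → close Ashgrove (overflow 22)
  31÷2 = 15 each, +1 to first 1
Round 4: Greywater=43 Juniper=36 → close Greywater (overflow 35)
  43÷1 = 43 each, +1 to first 0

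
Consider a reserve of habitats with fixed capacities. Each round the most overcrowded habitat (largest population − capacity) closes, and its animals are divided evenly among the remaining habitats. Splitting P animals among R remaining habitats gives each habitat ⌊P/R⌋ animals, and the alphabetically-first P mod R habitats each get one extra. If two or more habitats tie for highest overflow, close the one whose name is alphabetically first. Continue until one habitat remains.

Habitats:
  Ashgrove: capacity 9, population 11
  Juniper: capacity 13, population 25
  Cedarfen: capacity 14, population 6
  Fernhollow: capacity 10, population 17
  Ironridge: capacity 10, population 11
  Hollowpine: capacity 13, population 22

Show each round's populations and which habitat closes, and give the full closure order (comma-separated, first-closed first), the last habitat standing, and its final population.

Closure order: Juniper, Hollowpine, Fernhollow, Ashgrove, Ironridge
Last habitat: Cedarfen with 92 animals

Round 1: Ashgrove=11 Cedarfen=6 Fernhollow=17 Hollowpine=22 Ironridge=11 Juniper=25 → close Juniper (overflow 12)
  25÷5 = 5 each, +1 to first 0
Round 2: Ashgrove=16 Cedarfen=11 Fernhollow=22 Hollowpine=27 Ironridge=16 → close Hollowpine (overflow 14)
  27÷4 = 6 each, +1 to first 3
Round 3: Ashgrove=23 Cedarfen=18 Fernhollow=29 Ironridge=22 → close Fernhollow (overflow 19)
  29÷3 = 9 each, +1 to first 2
Round 4: Ashgrove=33 Cedarfen=28 Ironridge=31 → close Ashgrove (overflow 24)
  33÷2 = 16 each, +1 to first 1
Round 5: Cedarfen=45 Ironridge=47 → close Ironridge (overflow 37)
  47÷1 = 47 each, +1 to first 0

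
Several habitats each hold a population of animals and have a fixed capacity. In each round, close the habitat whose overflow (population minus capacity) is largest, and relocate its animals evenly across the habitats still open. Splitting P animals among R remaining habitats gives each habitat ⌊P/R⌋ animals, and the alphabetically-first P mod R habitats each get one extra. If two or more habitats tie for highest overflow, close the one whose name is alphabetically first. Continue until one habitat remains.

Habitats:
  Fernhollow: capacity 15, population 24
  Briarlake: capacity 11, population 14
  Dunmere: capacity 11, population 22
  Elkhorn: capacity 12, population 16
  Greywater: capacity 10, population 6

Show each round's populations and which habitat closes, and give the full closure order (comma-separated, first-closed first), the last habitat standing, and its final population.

Round 1: Briarlake=14 Dunmere=22 Elkhorn=16 Fernhollow=24 Greywater=6 → close Dunmere (overflow 11)
  22÷4 = 5 each, +1 to first 2
Round 2: Briarlake=20 Elkhorn=22 Fernhollow=29 Greywater=11 → close Fernhollow (overflow 14)
  29÷3 = 9 each, +1 to first 2
Round 3: Briarlake=30 Elkhorn=32 Greywater=20 → close Elkhorn (overflow 20)
  32÷2 = 16 each, +1 to first 0
Round 4: Briarlake=46 Greywater=36 → close Briarlake (overflow 35)
  46÷1 = 46 each, +1 to first 0

Closure order: Dunmere, Fernhollow, Elkhorn, Briarlake
Last habitat: Greywater with 82 animals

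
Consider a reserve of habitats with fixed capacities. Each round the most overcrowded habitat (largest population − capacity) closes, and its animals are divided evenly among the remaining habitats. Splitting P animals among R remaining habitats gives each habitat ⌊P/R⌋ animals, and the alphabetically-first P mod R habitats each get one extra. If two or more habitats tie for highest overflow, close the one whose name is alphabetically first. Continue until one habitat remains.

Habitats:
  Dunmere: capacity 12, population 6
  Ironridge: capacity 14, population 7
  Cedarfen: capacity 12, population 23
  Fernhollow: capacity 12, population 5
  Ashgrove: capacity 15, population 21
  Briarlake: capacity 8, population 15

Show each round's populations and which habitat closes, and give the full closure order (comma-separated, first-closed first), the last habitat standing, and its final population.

Round 1: Ashgrove=21 Briarlake=15 Cedarfen=23 Dunmere=6 Fernhollow=5 Ironridge=7 → close Cedarfen (overflow 11)
  23÷5 = 4 each, +1 to first 3
Round 2: Ashgrove=26 Briarlake=20 Dunmere=11 Fernhollow=9 Ironridge=11 → close Briarlake (overflow 12)
  20÷4 = 5 each, +1 to first 0
Round 3: Ashgrove=31 Dunmere=16 Fernhollow=14 Ironridge=16 → close Ashgrove (overflow 16)
  31÷3 = 10 each, +1 to first 1
Round 4: Dunmere=27 Fernhollow=24 Ironridge=26 → close Dunmere (overflow 15)
  27÷2 = 13 each, +1 to first 1
Round 5: Fernhollow=38 Ironridge=39 → close Fernhollow (overflow 26)
  38÷1 = 38 each, +1 to first 0

Closure order: Cedarfen, Briarlake, Ashgrove, Dunmere, Fernhollow
Last habitat: Ironridge with 77 animals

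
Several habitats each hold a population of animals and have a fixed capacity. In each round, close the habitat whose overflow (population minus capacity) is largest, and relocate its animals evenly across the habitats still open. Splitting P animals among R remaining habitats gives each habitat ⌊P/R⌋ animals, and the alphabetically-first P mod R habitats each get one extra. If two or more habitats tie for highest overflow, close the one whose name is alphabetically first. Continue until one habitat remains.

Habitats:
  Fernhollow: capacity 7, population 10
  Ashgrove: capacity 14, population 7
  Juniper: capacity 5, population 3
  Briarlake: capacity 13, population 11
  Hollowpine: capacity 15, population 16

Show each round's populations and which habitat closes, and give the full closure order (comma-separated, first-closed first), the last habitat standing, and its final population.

Closure order: Fernhollow, Hollowpine, Briarlake, Juniper
Last habitat: Ashgrove with 47 animals

Round 1: Ashgrove=7 Briarlake=11 Fernhollow=10 Hollowpine=16 Juniper=3 → close Fernhollow (overflow 3)
  10÷4 = 2 each, +1 to first 2
Round 2: Ashgrove=10 Briarlake=14 Hollowpine=18 Juniper=5 → close Hollowpine (overflow 3)
  18÷3 = 6 each, +1 to first 0
Round 3: Ashgrove=16 Briarlake=20 Juniper=11 → close Briarlake (overflow 7)
  20÷2 = 10 each, +1 to first 0
Round 4: Ashgrove=26 Juniper=21 → close Juniper (overflow 16)
  21÷1 = 21 each, +1 to first 0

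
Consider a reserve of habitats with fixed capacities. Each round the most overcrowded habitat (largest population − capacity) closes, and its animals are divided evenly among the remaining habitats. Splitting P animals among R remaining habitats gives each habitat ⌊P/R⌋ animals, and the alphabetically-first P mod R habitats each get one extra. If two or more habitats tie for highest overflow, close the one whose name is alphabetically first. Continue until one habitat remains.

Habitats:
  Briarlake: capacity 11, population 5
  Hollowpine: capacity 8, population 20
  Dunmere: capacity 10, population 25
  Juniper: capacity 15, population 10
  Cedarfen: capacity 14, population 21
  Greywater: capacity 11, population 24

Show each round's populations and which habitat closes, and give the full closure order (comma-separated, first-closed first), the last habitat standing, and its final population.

Round 1: Briarlake=5 Cedarfen=21 Dunmere=25 Greywater=24 Hollowpine=20 Juniper=10 → close Dunmere (overflow 15)
  25÷5 = 5 each, +1 to first 0
Round 2: Briarlake=10 Cedarfen=26 Greywater=29 Hollowpine=25 Juniper=15 → close Greywater (overflow 18)
  29÷4 = 7 each, +1 to first 1
Round 3: Briarlake=18 Cedarfen=33 Hollowpine=32 Juniper=22 → close Hollowpine (overflow 24)
  32÷3 = 10 each, +1 to first 2
Round 4: Briarlake=29 Cedarfen=44 Juniper=32 → close Cedarfen (overflow 30)
  44÷2 = 22 each, +1 to first 0
Round 5: Briarlake=51 Juniper=54 → close Briarlake (overflow 40)
  51÷1 = 51 each, +1 to first 0

Closure order: Dunmere, Greywater, Hollowpine, Cedarfen, Briarlake
Last habitat: Juniper with 105 animals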